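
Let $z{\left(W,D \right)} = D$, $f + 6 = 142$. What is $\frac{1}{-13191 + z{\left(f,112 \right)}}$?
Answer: $- \frac{1}{13079} \approx -7.6458 \cdot 10^{-5}$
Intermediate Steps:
$f = 136$ ($f = -6 + 142 = 136$)
$\frac{1}{-13191 + z{\left(f,112 \right)}} = \frac{1}{-13191 + 112} = \frac{1}{-13079} = - \frac{1}{13079}$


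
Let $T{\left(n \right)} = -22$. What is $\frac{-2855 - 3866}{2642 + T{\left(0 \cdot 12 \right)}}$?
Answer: $- \frac{6721}{2620} \approx -2.5653$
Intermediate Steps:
$\frac{-2855 - 3866}{2642 + T{\left(0 \cdot 12 \right)}} = \frac{-2855 - 3866}{2642 - 22} = - \frac{6721}{2620}$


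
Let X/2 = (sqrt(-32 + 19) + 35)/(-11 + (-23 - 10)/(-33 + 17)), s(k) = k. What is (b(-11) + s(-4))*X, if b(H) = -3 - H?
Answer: -4480/143 - 128*I*sqrt(13)/143 ≈ -31.329 - 3.2273*I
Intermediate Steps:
X = -1120/143 - 32*I*sqrt(13)/143 (X = 2*((sqrt(-32 + 19) + 35)/(-11 + (-23 - 10)/(-33 + 17))) = 2*((sqrt(-13) + 35)/(-11 - 33/(-16))) = 2*((I*sqrt(13) + 35)/(-11 - 33*(-1/16))) = 2*((35 + I*sqrt(13))/(-11 + 33/16)) = 2*((35 + I*sqrt(13))/(-143/16)) = 2*((35 + I*sqrt(13))*(-16/143)) = 2*(-560/143 - 16*I*sqrt(13)/143) = -1120/143 - 32*I*sqrt(13)/143 ≈ -7.8322 - 0.80684*I)
(b(-11) + s(-4))*X = ((-3 - 1*(-11)) - 4)*(-1120/143 - 32*I*sqrt(13)/143) = ((-3 + 11) - 4)*(-1120/143 - 32*I*sqrt(13)/143) = (8 - 4)*(-1120/143 - 32*I*sqrt(13)/143) = 4*(-1120/143 - 32*I*sqrt(13)/143) = -4480/143 - 128*I*sqrt(13)/143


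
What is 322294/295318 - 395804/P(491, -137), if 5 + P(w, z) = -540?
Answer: 58531847951/80474155 ≈ 727.34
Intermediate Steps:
P(w, z) = -545 (P(w, z) = -5 - 540 = -545)
322294/295318 - 395804/P(491, -137) = 322294/295318 - 395804/(-545) = 322294*(1/295318) - 395804*(-1/545) = 161147/147659 + 395804/545 = 58531847951/80474155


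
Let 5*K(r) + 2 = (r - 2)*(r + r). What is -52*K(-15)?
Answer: -26416/5 ≈ -5283.2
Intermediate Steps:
K(r) = -⅖ + 2*r*(-2 + r)/5 (K(r) = -⅖ + ((r - 2)*(r + r))/5 = -⅖ + ((-2 + r)*(2*r))/5 = -⅖ + (2*r*(-2 + r))/5 = -⅖ + 2*r*(-2 + r)/5)
-52*K(-15) = -52*(-⅖ - ⅘*(-15) + (⅖)*(-15)²) = -52*(-⅖ + 12 + (⅖)*225) = -52*(-⅖ + 12 + 90) = -52*508/5 = -26416/5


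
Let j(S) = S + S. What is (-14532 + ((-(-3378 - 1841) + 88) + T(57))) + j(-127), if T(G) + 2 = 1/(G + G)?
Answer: -1080833/114 ≈ -9481.0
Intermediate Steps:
j(S) = 2*S
T(G) = -2 + 1/(2*G) (T(G) = -2 + 1/(G + G) = -2 + 1/(2*G))
(-14532 + ((-(-3378 - 1841) + 88) + T(57))) + j(-127) = (-14532 + ((-(-3378 - 1841) + 88) + (-2 + (½)/57))) + 2*(-127) = (-14532 + ((-1*(-5219) + 88) + (-2 + (½)*(1/57)))) - 254 = (-14532 + ((5219 + 88) + (-2 + 1/114))) - 254 = (-14532 + (5307 - 227/114)) - 254 = (-14532 + 604771/114) - 254 = -1051877/114 - 254 = -1080833/114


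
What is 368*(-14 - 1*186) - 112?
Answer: -73712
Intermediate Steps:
368*(-14 - 1*186) - 112 = 368*(-14 - 186) - 112 = 368*(-200) - 112 = -73600 - 112 = -73712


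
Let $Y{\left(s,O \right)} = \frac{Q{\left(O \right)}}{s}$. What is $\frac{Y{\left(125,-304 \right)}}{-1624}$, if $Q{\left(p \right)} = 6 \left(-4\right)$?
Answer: $\frac{3}{25375} \approx 0.00011823$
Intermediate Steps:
$Q{\left(p \right)} = -24$
$Y{\left(s,O \right)} = - \frac{24}{s}$
$\frac{Y{\left(125,-304 \right)}}{-1624} = \frac{\left(-24\right) \frac{1}{125}}{-1624} = \left(-24\right) \frac{1}{125} \left(- \frac{1}{1624}\right) = \left(- \frac{24}{125}\right) \left(- \frac{1}{1624}\right) = \frac{3}{25375}$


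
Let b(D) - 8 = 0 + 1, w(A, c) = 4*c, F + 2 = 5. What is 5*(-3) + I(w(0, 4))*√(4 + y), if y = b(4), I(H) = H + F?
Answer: -15 + 19*√13 ≈ 53.505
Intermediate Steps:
F = 3 (F = -2 + 5 = 3)
I(H) = 3 + H (I(H) = H + 3 = 3 + H)
b(D) = 9 (b(D) = 8 + (0 + 1) = 8 + 1 = 9)
y = 9
5*(-3) + I(w(0, 4))*√(4 + y) = 5*(-3) + (3 + 4*4)*√(4 + 9) = -15 + (3 + 16)*√13 = -15 + 19*√13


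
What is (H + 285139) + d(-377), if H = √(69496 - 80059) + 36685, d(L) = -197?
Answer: 321627 + I*√10563 ≈ 3.2163e+5 + 102.78*I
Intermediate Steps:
H = 36685 + I*√10563 (H = √(-10563) + 36685 = I*√10563 + 36685 = 36685 + I*√10563 ≈ 36685.0 + 102.78*I)
(H + 285139) + d(-377) = ((36685 + I*√10563) + 285139) - 197 = (321824 + I*√10563) - 197 = 321627 + I*√10563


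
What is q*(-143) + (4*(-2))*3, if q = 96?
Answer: -13752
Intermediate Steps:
q*(-143) + (4*(-2))*3 = 96*(-143) + (4*(-2))*3 = -13728 - 8*3 = -13728 - 24 = -13752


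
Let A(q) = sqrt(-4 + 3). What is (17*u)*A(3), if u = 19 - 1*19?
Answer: 0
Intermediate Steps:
A(q) = I (A(q) = sqrt(-1) = I)
u = 0 (u = 19 - 19 = 0)
(17*u)*A(3) = (17*0)*I = 0*I = 0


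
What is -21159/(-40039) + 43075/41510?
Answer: 520598003/332403778 ≈ 1.5662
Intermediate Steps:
-21159/(-40039) + 43075/41510 = -21159*(-1/40039) + 43075*(1/41510) = 21159/40039 + 8615/8302 = 520598003/332403778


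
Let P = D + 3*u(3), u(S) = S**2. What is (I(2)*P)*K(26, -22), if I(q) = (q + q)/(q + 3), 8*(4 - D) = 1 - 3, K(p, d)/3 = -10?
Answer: -750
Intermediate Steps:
K(p, d) = -30 (K(p, d) = 3*(-10) = -30)
D = 17/4 (D = 4 - (1 - 3)/8 = 4 - 1/8*(-2) = 4 + 1/4 = 17/4 ≈ 4.2500)
P = 125/4 (P = 17/4 + 3*3**2 = 17/4 + 3*9 = 17/4 + 27 = 125/4 ≈ 31.250)
I(q) = 2*q/(3 + q) (I(q) = (2*q)/(3 + q) = 2*q/(3 + q))
(I(2)*P)*K(26, -22) = ((2*2/(3 + 2))*(125/4))*(-30) = ((2*2/5)*(125/4))*(-30) = ((2*2*(1/5))*(125/4))*(-30) = ((4/5)*(125/4))*(-30) = 25*(-30) = -750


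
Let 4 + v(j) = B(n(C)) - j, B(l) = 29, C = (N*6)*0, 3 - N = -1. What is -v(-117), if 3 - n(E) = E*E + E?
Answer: -142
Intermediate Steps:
N = 4 (N = 3 - 1*(-1) = 3 + 1 = 4)
C = 0 (C = (4*6)*0 = 24*0 = 0)
n(E) = 3 - E - E**2 (n(E) = 3 - (E*E + E) = 3 - (E**2 + E) = 3 - (E + E**2) = 3 + (-E - E**2) = 3 - E - E**2)
v(j) = 25 - j (v(j) = -4 + (29 - j) = 25 - j)
-v(-117) = -(25 - 1*(-117)) = -(25 + 117) = -1*142 = -142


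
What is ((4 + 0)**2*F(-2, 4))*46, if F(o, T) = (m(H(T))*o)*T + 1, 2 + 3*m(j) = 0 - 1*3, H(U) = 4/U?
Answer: 31648/3 ≈ 10549.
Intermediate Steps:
m(j) = -5/3 (m(j) = -2/3 + (0 - 1*3)/3 = -2/3 + (0 - 3)/3 = -2/3 + (1/3)*(-3) = -2/3 - 1 = -5/3)
F(o, T) = 1 - 5*T*o/3 (F(o, T) = (-5*o/3)*T + 1 = -5*T*o/3 + 1 = 1 - 5*T*o/3)
((4 + 0)**2*F(-2, 4))*46 = ((4 + 0)**2*(1 - 5/3*4*(-2)))*46 = (4**2*(1 + 40/3))*46 = (16*(43/3))*46 = (688/3)*46 = 31648/3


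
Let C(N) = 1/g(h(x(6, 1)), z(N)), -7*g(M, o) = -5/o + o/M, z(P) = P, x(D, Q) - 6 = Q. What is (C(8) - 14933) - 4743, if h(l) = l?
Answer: -570996/29 ≈ -19690.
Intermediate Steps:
x(D, Q) = 6 + Q
g(M, o) = 5/(7*o) - o/(7*M) (g(M, o) = -(-5/o + o/M)/7 = 5/(7*o) - o/(7*M))
C(N) = 1/(-N/49 + 5/(7*N)) (C(N) = 1/(5/(7*N) - N/(7*(6 + 1))) = 1/(5/(7*N) - 1/7*N/7) = 1/(5/(7*N) - 1/7*N*1/7) = 1/(5/(7*N) - N/49) = 1/(-N/49 + 5/(7*N)))
(C(8) - 14933) - 4743 = (-49*8/(-35 + 8**2) - 14933) - 4743 = (-49*8/(-35 + 64) - 14933) - 4743 = (-49*8/29 - 14933) - 4743 = (-49*8*1/29 - 14933) - 4743 = (-392/29 - 14933) - 4743 = -433449/29 - 4743 = -570996/29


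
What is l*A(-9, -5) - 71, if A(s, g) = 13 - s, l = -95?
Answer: -2161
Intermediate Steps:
l*A(-9, -5) - 71 = -95*(13 - 1*(-9)) - 71 = -95*(13 + 9) - 71 = -95*22 - 71 = -2090 - 71 = -2161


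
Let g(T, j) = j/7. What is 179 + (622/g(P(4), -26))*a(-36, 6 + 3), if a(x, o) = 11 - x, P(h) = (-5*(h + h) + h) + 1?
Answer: -99992/13 ≈ -7691.7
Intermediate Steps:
P(h) = 1 - 9*h (P(h) = (-10*h + h) + 1 = -9*h + 1 = 1 - 9*h)
g(T, j) = j/7 (g(T, j) = j*(1/7) = j/7)
179 + (622/g(P(4), -26))*a(-36, 6 + 3) = 179 + (622/(((1/7)*(-26))))*(11 - 1*(-36)) = 179 + (622/(-26/7))*(11 + 36) = 179 + (622*(-7/26))*47 = 179 - 2177/13*47 = 179 - 102319/13 = -99992/13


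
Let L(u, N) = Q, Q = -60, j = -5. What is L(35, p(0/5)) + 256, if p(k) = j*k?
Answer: 196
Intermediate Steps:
p(k) = -5*k
L(u, N) = -60
L(35, p(0/5)) + 256 = -60 + 256 = 196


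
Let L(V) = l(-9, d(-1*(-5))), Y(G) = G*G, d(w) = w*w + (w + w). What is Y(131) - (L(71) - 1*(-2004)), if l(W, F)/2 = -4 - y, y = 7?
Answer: 15179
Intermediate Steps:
d(w) = w² + 2*w
l(W, F) = -22 (l(W, F) = 2*(-4 - 1*7) = 2*(-4 - 7) = 2*(-11) = -22)
Y(G) = G²
L(V) = -22
Y(131) - (L(71) - 1*(-2004)) = 131² - (-22 - 1*(-2004)) = 17161 - (-22 + 2004) = 17161 - 1*1982 = 17161 - 1982 = 15179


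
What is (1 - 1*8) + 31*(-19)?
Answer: -596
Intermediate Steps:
(1 - 1*8) + 31*(-19) = (1 - 8) - 589 = -7 - 589 = -596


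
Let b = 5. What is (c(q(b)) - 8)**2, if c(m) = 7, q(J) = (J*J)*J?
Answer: 1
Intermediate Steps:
q(J) = J**3 (q(J) = J**2*J = J**3)
(c(q(b)) - 8)**2 = (7 - 8)**2 = (-1)**2 = 1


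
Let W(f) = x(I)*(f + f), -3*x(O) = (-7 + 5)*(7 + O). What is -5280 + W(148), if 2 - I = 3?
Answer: -4096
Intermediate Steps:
I = -1 (I = 2 - 1*3 = 2 - 3 = -1)
x(O) = 14/3 + 2*O/3 (x(O) = -(-7 + 5)*(7 + O)/3 = -(-2)*(7 + O)/3 = -(-14 - 2*O)/3 = 14/3 + 2*O/3)
W(f) = 8*f (W(f) = (14/3 + (⅔)*(-1))*(f + f) = (14/3 - ⅔)*(2*f) = 4*(2*f) = 8*f)
-5280 + W(148) = -5280 + 8*148 = -5280 + 1184 = -4096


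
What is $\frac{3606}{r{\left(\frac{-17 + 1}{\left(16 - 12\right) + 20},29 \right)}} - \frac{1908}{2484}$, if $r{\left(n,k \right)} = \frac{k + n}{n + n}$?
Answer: $- \frac{999761}{5865} \approx -170.46$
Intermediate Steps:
$r{\left(n,k \right)} = \frac{k + n}{2 n}$
$\frac{3606}{r{\left(\frac{-17 + 1}{\left(16 - 12\right) + 20},29 \right)}} - \frac{1908}{2484} = \frac{3606}{\frac{1}{2} \frac{1}{\left(-17 + 1\right) \frac{1}{\left(16 - 12\right) + 20}} \left(29 + \frac{-17 + 1}{\left(16 - 12\right) + 20}\right)} - \frac{1908}{2484} = \frac{3606}{\frac{1}{2} \frac{1}{\left(-16\right) \frac{1}{\left(16 - 12\right) + 20}} \left(29 - \frac{16}{\left(16 - 12\right) + 20}\right)} - \frac{53}{69} = \frac{3606}{\frac{1}{2} \frac{1}{\left(-16\right) \frac{1}{4 + 20}} \left(29 - \frac{16}{4 + 20}\right)} - \frac{53}{69} = \frac{3606}{\frac{1}{2} \frac{1}{\left(-16\right) \frac{1}{24}} \left(29 - \frac{16}{24}\right)} - \frac{53}{69} = \frac{3606}{\frac{1}{2} \frac{1}{\left(-16\right) \frac{1}{24}} \left(29 - \frac{2}{3}\right)} - \frac{53}{69} = \frac{3606}{\frac{1}{2} \frac{1}{- \frac{2}{3}} \left(29 - \frac{2}{3}\right)} - \frac{53}{69} = \frac{3606}{\frac{1}{2} \left(- \frac{3}{2}\right) \frac{85}{3}} - \frac{53}{69} = \frac{3606}{- \frac{85}{4}} - \frac{53}{69} = 3606 \left(- \frac{4}{85}\right) - \frac{53}{69} = - \frac{14424}{85} - \frac{53}{69} = - \frac{999761}{5865}$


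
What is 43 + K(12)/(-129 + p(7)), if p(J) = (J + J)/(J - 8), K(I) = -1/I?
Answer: 73789/1716 ≈ 43.001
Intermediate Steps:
p(J) = 2*J/(-8 + J) (p(J) = (2*J)/(-8 + J) = 2*J/(-8 + J))
43 + K(12)/(-129 + p(7)) = 43 + (-1/12)/(-129 + 2*7/(-8 + 7)) = 43 + (-1*1/12)/(-129 + 2*7/(-1)) = 43 - 1/(12*(-129 + 2*7*(-1))) = 43 - 1/(12*(-129 - 14)) = 43 - 1/12/(-143) = 43 - 1/12*(-1/143) = 43 + 1/1716 = 73789/1716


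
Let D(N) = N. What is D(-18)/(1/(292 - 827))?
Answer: 9630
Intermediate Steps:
D(-18)/(1/(292 - 827)) = -18/(1/(292 - 827)) = -18/(1/(-535)) = -18/(-1/535) = -18*(-535) = 9630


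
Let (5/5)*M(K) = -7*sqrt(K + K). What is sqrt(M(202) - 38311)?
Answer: sqrt(-38311 - 14*sqrt(101)) ≈ 196.09*I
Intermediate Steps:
M(K) = -7*sqrt(2)*sqrt(K) (M(K) = -7*sqrt(K + K) = -7*sqrt(2)*sqrt(K))
sqrt(M(202) - 38311) = sqrt(-7*sqrt(2)*sqrt(202) - 38311) = sqrt(-14*sqrt(101) - 38311) = sqrt(-38311 - 14*sqrt(101))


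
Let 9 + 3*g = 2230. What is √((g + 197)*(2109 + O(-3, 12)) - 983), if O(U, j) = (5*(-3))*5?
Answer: √1905553 ≈ 1380.4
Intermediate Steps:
g = 2221/3 (g = -3 + (⅓)*2230 = -3 + 2230/3 = 2221/3 ≈ 740.33)
O(U, j) = -75 (O(U, j) = -15*5 = -75)
√((g + 197)*(2109 + O(-3, 12)) - 983) = √((2221/3 + 197)*(2109 - 75) - 983) = √((2812/3)*2034 - 983) = √(1906536 - 983) = √1905553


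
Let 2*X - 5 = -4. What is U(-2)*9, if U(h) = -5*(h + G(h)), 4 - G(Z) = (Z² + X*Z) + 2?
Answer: 135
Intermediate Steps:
X = ½ (X = 5/2 + (½)*(-4) = 5/2 - 2 = ½ ≈ 0.50000)
G(Z) = 2 - Z² - Z/2 (G(Z) = 4 - ((Z² + Z/2) + 2) = 4 - (2 + Z² + Z/2) = 4 + (-2 - Z² - Z/2) = 2 - Z² - Z/2)
U(h) = -10 + 5*h² - 5*h/2 (U(h) = -5*(h + (2 - h² - h/2)) = -5*(2 + h/2 - h²) = -10 + 5*h² - 5*h/2)
U(-2)*9 = (-10 + 5*(-2)² - 5/2*(-2))*9 = (-10 + 5*4 + 5)*9 = (-10 + 20 + 5)*9 = 15*9 = 135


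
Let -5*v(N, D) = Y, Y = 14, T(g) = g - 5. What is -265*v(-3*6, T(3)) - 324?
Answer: 418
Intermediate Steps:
T(g) = -5 + g
v(N, D) = -14/5 (v(N, D) = -1/5*14 = -14/5)
-265*v(-3*6, T(3)) - 324 = -265*(-14/5) - 324 = 742 - 324 = 418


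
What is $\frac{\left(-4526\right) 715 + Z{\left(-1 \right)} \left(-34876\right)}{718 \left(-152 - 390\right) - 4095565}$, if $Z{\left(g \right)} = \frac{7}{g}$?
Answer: $\frac{2991958}{4484721} \approx 0.66714$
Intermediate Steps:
$\frac{\left(-4526\right) 715 + Z{\left(-1 \right)} \left(-34876\right)}{718 \left(-152 - 390\right) - 4095565} = \frac{\left(-4526\right) 715 + \frac{7}{-1} \left(-34876\right)}{718 \left(-152 - 390\right) - 4095565} = \frac{-3236090 + 7 \left(-1\right) \left(-34876\right)}{718 \left(-542\right) - 4095565} = \frac{-3236090 - -244132}{-389156 - 4095565} = \frac{-3236090 + 244132}{-4484721} = \left(-2991958\right) \left(- \frac{1}{4484721}\right) = \frac{2991958}{4484721}$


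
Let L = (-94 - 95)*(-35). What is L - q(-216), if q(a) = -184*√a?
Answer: 6615 + 1104*I*√6 ≈ 6615.0 + 2704.2*I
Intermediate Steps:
L = 6615 (L = -189*(-35) = 6615)
L - q(-216) = 6615 - (-184)*√(-216) = 6615 - (-184)*6*I*√6 = 6615 - (-1104)*I*√6 = 6615 + 1104*I*√6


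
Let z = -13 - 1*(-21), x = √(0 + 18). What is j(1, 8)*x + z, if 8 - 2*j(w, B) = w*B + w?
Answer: 8 - 3*√2/2 ≈ 5.8787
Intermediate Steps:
j(w, B) = 4 - w/2 - B*w/2 (j(w, B) = 4 - (w*B + w)/2 = 4 - (B*w + w)/2 = 4 - (w + B*w)/2 = 4 + (-w/2 - B*w/2) = 4 - w/2 - B*w/2)
x = 3*√2 (x = √18 = 3*√2 ≈ 4.2426)
z = 8 (z = -13 + 21 = 8)
j(1, 8)*x + z = (4 - ½*1 - ½*8*1)*(3*√2) + 8 = (4 - ½ - 4)*(3*√2) + 8 = -3*√2/2 + 8 = 8 - 3*√2/2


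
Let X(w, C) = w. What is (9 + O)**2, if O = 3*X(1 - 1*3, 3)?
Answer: 9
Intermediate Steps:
O = -6 (O = 3*(1 - 1*3) = 3*(1 - 3) = 3*(-2) = -6)
(9 + O)**2 = (9 - 6)**2 = 3**2 = 9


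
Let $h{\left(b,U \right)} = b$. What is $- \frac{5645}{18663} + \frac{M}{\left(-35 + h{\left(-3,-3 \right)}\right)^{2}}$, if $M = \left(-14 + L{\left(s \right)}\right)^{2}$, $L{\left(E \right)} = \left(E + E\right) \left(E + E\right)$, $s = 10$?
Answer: $\frac{693140242}{6737343} \approx 102.88$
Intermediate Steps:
$L{\left(E \right)} = 4 E^{2}$ ($L{\left(E \right)} = 2 E 2 E = 4 E^{2}$)
$M = 148996$ ($M = \left(-14 + 4 \cdot 10^{2}\right)^{2} = \left(-14 + 4 \cdot 100\right)^{2} = \left(-14 + 400\right)^{2} = 386^{2} = 148996$)
$- \frac{5645}{18663} + \frac{M}{\left(-35 + h{\left(-3,-3 \right)}\right)^{2}} = - \frac{5645}{18663} + \frac{148996}{\left(-35 - 3\right)^{2}} = \left(-5645\right) \frac{1}{18663} + \frac{148996}{\left(-38\right)^{2}} = - \frac{5645}{18663} + \frac{148996}{1444} = - \frac{5645}{18663} + 148996 \cdot \frac{1}{1444} = - \frac{5645}{18663} + \frac{37249}{361} = \frac{693140242}{6737343}$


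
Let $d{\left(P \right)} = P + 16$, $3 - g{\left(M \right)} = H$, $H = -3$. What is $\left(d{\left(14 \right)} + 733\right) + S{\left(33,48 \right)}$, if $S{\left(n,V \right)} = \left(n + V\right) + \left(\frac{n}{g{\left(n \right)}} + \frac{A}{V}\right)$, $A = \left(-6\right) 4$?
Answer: $849$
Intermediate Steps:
$A = -24$
$g{\left(M \right)} = 6$ ($g{\left(M \right)} = 3 - -3 = 3 + 3 = 6$)
$S{\left(n,V \right)} = V - \frac{24}{V} + \frac{7 n}{6}$ ($S{\left(n,V \right)} = \left(n + V\right) + \left(\frac{n}{6} - \frac{24}{V}\right) = \left(V + n\right) + \left(n \frac{1}{6} - \frac{24}{V}\right) = \left(V + n\right) + \left(\frac{n}{6} - \frac{24}{V}\right) = \left(V + n\right) + \left(- \frac{24}{V} + \frac{n}{6}\right) = V - \frac{24}{V} + \frac{7 n}{6}$)
$d{\left(P \right)} = 16 + P$
$\left(d{\left(14 \right)} + 733\right) + S{\left(33,48 \right)} = \left(\left(16 + 14\right) + 733\right) + \left(48 - \frac{24}{48} + \frac{7}{6} \cdot 33\right) = \left(30 + 733\right) + \left(48 - \frac{1}{2} + \frac{77}{2}\right) = 763 + \left(48 - \frac{1}{2} + \frac{77}{2}\right) = 763 + 86 = 849$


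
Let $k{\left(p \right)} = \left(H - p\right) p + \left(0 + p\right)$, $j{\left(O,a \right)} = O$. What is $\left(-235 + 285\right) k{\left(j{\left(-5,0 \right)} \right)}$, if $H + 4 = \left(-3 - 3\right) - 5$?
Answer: $2250$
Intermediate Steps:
$H = -15$ ($H = -4 - 11 = -15$)
$k{\left(p \right)} = p + p \left(-15 - p\right)$ ($k{\left(p \right)} = \left(-15 - p\right) p + \left(0 + p\right) = p \left(-15 - p\right) + p = p + p \left(-15 - p\right)$)
$\left(-235 + 285\right) k{\left(j{\left(-5,0 \right)} \right)} = \left(-235 + 285\right) \left(\left(-1\right) \left(-5\right) \left(14 - 5\right)\right) = 50 \left(\left(-1\right) \left(-5\right) 9\right) = 50 \cdot 45 = 2250$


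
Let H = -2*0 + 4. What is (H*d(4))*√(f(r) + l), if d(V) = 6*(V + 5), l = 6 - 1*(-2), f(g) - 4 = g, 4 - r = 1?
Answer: 216*√15 ≈ 836.56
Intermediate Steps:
r = 3 (r = 4 - 1*1 = 4 - 1 = 3)
f(g) = 4 + g
l = 8 (l = 6 + 2 = 8)
d(V) = 30 + 6*V (d(V) = 6*(5 + V) = 30 + 6*V)
H = 4 (H = 0 + 4 = 4)
(H*d(4))*√(f(r) + l) = (4*(30 + 6*4))*√((4 + 3) + 8) = (4*(30 + 24))*√(7 + 8) = (4*54)*√15 = 216*√15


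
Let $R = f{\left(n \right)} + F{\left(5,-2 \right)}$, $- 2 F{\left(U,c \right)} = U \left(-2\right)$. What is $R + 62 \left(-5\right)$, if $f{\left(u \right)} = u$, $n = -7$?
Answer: $-312$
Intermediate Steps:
$F{\left(U,c \right)} = U$ ($F{\left(U,c \right)} = - \frac{U \left(-2\right)}{2} = - \frac{\left(-2\right) U}{2} = U$)
$R = -2$ ($R = -7 + 5 = -2$)
$R + 62 \left(-5\right) = -2 + 62 \left(-5\right) = -2 - 310 = -312$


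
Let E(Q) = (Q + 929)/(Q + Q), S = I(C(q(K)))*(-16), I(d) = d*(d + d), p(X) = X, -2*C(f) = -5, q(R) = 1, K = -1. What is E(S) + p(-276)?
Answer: -111129/400 ≈ -277.82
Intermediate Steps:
C(f) = 5/2 (C(f) = -1/2*(-5) = 5/2)
I(d) = 2*d**2 (I(d) = d*(2*d) = 2*d**2)
S = -200 (S = (2*(5/2)**2)*(-16) = (2*(25/4))*(-16) = (25/2)*(-16) = -200)
E(Q) = (929 + Q)/(2*Q) (E(Q) = (929 + Q)/((2*Q)) = (929 + Q)*(1/(2*Q)) = (929 + Q)/(2*Q))
E(S) + p(-276) = (1/2)*(929 - 200)/(-200) - 276 = (1/2)*(-1/200)*729 - 276 = -729/400 - 276 = -111129/400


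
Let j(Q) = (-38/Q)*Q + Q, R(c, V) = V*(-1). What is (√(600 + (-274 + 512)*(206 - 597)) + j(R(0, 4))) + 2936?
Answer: 2894 + I*√92458 ≈ 2894.0 + 304.07*I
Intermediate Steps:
R(c, V) = -V
j(Q) = -38 + Q
(√(600 + (-274 + 512)*(206 - 597)) + j(R(0, 4))) + 2936 = (√(600 + (-274 + 512)*(206 - 597)) + (-38 - 1*4)) + 2936 = (√(600 + 238*(-391)) + (-38 - 4)) + 2936 = (√(600 - 93058) - 42) + 2936 = (√(-92458) - 42) + 2936 = (I*√92458 - 42) + 2936 = (-42 + I*√92458) + 2936 = 2894 + I*√92458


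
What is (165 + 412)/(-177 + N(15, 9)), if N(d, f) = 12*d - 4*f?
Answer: -577/33 ≈ -17.485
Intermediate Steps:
N(d, f) = -4*f + 12*d
(165 + 412)/(-177 + N(15, 9)) = (165 + 412)/(-177 + (-4*9 + 12*15)) = 577/(-177 + (-36 + 180)) = 577/(-177 + 144) = 577/(-33) = 577*(-1/33) = -577/33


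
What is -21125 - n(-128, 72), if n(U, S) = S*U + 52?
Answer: -11961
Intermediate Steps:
n(U, S) = 52 + S*U
-21125 - n(-128, 72) = -21125 - (52 + 72*(-128)) = -21125 - (52 - 9216) = -21125 - 1*(-9164) = -21125 + 9164 = -11961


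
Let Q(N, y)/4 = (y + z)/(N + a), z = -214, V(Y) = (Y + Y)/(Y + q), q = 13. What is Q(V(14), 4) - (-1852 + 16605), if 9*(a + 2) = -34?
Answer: -233213/16 ≈ -14576.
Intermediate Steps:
V(Y) = 2*Y/(13 + Y) (V(Y) = (Y + Y)/(Y + 13) = (2*Y)/(13 + Y) = 2*Y/(13 + Y))
a = -52/9 (a = -2 + (⅑)*(-34) = -2 - 34/9 = -52/9 ≈ -5.7778)
Q(N, y) = 4*(-214 + y)/(-52/9 + N) (Q(N, y) = 4*((y - 214)/(N - 52/9)) = 4*((-214 + y)/(-52/9 + N)) = 4*(-214 + y)/(-52/9 + N))
Q(V(14), 4) - (-1852 + 16605) = 36*(-214 + 4)/(-52 + 9*(2*14/(13 + 14))) - (-1852 + 16605) = 36*(-210)/(-52 + 9*(2*14/27)) - 1*14753 = 36*(-210)/(-52 + 9*(2*14*(1/27))) - 14753 = 36*(-210)/(-52 + 9*(28/27)) - 14753 = 36*(-210)/(-52 + 28/3) - 14753 = 36*(-210)/(-128/3) - 14753 = 36*(-3/128)*(-210) - 14753 = 2835/16 - 14753 = -233213/16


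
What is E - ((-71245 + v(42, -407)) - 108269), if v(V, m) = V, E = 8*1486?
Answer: 191360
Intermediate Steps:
E = 11888
E - ((-71245 + v(42, -407)) - 108269) = 11888 - ((-71245 + 42) - 108269) = 11888 - (-71203 - 108269) = 11888 - 1*(-179472) = 11888 + 179472 = 191360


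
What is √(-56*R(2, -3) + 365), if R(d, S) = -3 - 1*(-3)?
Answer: √365 ≈ 19.105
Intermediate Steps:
R(d, S) = 0 (R(d, S) = -3 + 3 = 0)
√(-56*R(2, -3) + 365) = √(-56*0 + 365) = √(0 + 365) = √365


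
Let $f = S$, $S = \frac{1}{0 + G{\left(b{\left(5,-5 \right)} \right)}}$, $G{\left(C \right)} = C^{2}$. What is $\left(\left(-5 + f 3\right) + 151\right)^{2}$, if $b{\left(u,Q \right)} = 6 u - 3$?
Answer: $\frac{1258759441}{59049} \approx 21317.0$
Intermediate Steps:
$b{\left(u,Q \right)} = -3 + 6 u$
$S = \frac{1}{729}$ ($S = \frac{1}{0 + \left(-3 + 6 \cdot 5\right)^{2}} = \frac{1}{0 + \left(-3 + 30\right)^{2}} = \frac{1}{0 + 27^{2}} = \frac{1}{0 + 729} = \frac{1}{729} \approx 0.0013717$)
$f = \frac{1}{729} \approx 0.0013717$
$\left(\left(-5 + f 3\right) + 151\right)^{2} = \left(\left(-5 + \frac{1}{729} \cdot 3\right) + 151\right)^{2} = \left(\left(-5 + \frac{1}{243}\right) + 151\right)^{2} = \left(- \frac{1214}{243} + 151\right)^{2} = \left(\frac{35479}{243}\right)^{2} = \frac{1258759441}{59049}$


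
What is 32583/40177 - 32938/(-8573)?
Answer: 1602684085/344437421 ≈ 4.6530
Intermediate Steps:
32583/40177 - 32938/(-8573) = 32583*(1/40177) - 32938*(-1/8573) = 32583/40177 + 32938/8573 = 1602684085/344437421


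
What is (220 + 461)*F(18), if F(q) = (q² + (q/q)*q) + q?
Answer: 245160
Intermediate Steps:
F(q) = q² + 2*q (F(q) = (q² + 1*q) + q = (q² + q) + q = (q + q²) + q = q² + 2*q)
(220 + 461)*F(18) = (220 + 461)*(18*(2 + 18)) = 681*(18*20) = 681*360 = 245160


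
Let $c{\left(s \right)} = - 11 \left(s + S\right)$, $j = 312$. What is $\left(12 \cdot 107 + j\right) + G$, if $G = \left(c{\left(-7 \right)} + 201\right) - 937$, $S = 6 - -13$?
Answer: $728$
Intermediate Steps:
$S = 19$ ($S = 6 + 13 = 19$)
$c{\left(s \right)} = -209 - 11 s$ ($c{\left(s \right)} = - 11 \left(s + 19\right) = - 11 \left(19 + s\right) = -209 - 11 s$)
$G = -868$ ($G = \left(\left(-209 - -77\right) + 201\right) - 937 = \left(\left(-209 + 77\right) + 201\right) - 937 = \left(-132 + 201\right) - 937 = 69 - 937 = -868$)
$\left(12 \cdot 107 + j\right) + G = \left(12 \cdot 107 + 312\right) - 868 = \left(1284 + 312\right) - 868 = 1596 - 868 = 728$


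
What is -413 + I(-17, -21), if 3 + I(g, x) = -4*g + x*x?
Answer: 93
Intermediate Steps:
I(g, x) = -3 + x² - 4*g (I(g, x) = -3 + (-4*g + x*x) = -3 + (-4*g + x²) = -3 + (x² - 4*g) = -3 + x² - 4*g)
-413 + I(-17, -21) = -413 + (-3 + (-21)² - 4*(-17)) = -413 + (-3 + 441 + 68) = -413 + 506 = 93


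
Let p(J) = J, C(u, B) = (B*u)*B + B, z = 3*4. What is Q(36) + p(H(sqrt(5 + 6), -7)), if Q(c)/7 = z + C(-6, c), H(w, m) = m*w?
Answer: -54096 - 7*sqrt(11) ≈ -54119.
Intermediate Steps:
z = 12
C(u, B) = B + u*B**2 (C(u, B) = u*B**2 + B = B + u*B**2)
Q(c) = 84 + 7*c*(1 - 6*c) (Q(c) = 7*(12 + c*(1 + c*(-6))) = 7*(12 + c*(1 - 6*c)) = 84 + 7*c*(1 - 6*c))
Q(36) + p(H(sqrt(5 + 6), -7)) = (84 + 7*36*(1 - 6*36)) - 7*sqrt(5 + 6) = (84 + 7*36*(1 - 216)) - 7*sqrt(11) = (84 + 7*36*(-215)) - 7*sqrt(11) = (84 - 54180) - 7*sqrt(11) = -54096 - 7*sqrt(11)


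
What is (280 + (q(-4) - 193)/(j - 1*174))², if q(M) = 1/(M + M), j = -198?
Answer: 77436975625/984064 ≈ 78691.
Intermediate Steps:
q(M) = 1/(2*M)
(280 + (q(-4) - 193)/(j - 1*174))² = (280 + ((½)/(-4) - 193)/(-198 - 1*174))² = (280 + ((½)*(-¼) - 193)/(-198 - 174))² = (280 + (-⅛ - 193)/(-372))² = (280 - 1545/8*(-1/372))² = (280 + 515/992)² = (278275/992)² = 77436975625/984064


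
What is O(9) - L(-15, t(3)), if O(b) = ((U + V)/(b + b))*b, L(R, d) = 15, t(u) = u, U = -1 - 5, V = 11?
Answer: -25/2 ≈ -12.500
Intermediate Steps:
U = -6
O(b) = 5/2 (O(b) = ((-6 + 11)/(b + b))*b = (5/((2*b)))*b = (5*(1/(2*b)))*b = (5/(2*b))*b = 5/2)
O(9) - L(-15, t(3)) = 5/2 - 1*15 = 5/2 - 15 = -25/2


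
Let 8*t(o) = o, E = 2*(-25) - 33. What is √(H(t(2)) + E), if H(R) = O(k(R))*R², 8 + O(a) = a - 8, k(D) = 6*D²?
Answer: I*√21498/16 ≈ 9.1639*I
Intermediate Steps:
O(a) = -16 + a (O(a) = -8 + (a - 8) = -8 + (-8 + a) = -16 + a)
E = -83 (E = -50 - 33 = -83)
t(o) = o/8
H(R) = R²*(-16 + 6*R²) (H(R) = (-16 + 6*R²)*R² = R²*(-16 + 6*R²))
√(H(t(2)) + E) = √(((⅛)*2)²*(-16 + 6*((⅛)*2)²) - 83) = √((¼)²*(-16 + 6*(¼)²) - 83) = √((-16 + 6*(1/16))/16 - 83) = √((-16 + 3/8)/16 - 83) = √((1/16)*(-125/8) - 83) = √(-125/128 - 83) = √(-10749/128) = I*√21498/16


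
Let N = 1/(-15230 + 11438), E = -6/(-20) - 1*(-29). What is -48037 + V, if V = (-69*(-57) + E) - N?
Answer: -835656307/18960 ≈ -44075.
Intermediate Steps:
E = 293/10 (E = -6*(-1/20) + 29 = 3/10 + 29 = 293/10 ≈ 29.300)
N = -1/3792 (N = 1/(-3792) = -1/3792 ≈ -0.00026371)
V = 75125213/18960 (V = (-69*(-57) + 293/10) - 1*(-1/3792) = (3933 + 293/10) + 1/3792 = 39623/10 + 1/3792 = 75125213/18960 ≈ 3962.3)
-48037 + V = -48037 + 75125213/18960 = -835656307/18960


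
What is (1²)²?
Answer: 1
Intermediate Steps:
(1²)² = 1² = 1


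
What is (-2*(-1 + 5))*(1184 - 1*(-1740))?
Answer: -23392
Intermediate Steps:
(-2*(-1 + 5))*(1184 - 1*(-1740)) = (-2*4)*(1184 + 1740) = -8*2924 = -23392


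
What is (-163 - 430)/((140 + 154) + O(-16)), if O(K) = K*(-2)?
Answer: -593/326 ≈ -1.8190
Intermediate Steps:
O(K) = -2*K
(-163 - 430)/((140 + 154) + O(-16)) = (-163 - 430)/((140 + 154) - 2*(-16)) = -593/(294 + 32) = -593/326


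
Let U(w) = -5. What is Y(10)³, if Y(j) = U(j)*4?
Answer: -8000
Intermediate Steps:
Y(j) = -20 (Y(j) = -5*4 = -20)
Y(10)³ = (-20)³ = -8000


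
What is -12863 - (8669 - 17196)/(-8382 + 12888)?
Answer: -57952151/4506 ≈ -12861.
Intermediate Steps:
-12863 - (8669 - 17196)/(-8382 + 12888) = -12863 - (-8527)/4506 = -12863 - 1*(-8527/4506) = -12863 + 8527/4506 = -57952151/4506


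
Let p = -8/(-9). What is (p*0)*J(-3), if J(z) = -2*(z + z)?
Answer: 0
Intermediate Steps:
J(z) = -4*z
p = 8/9 (p = -8*(-⅑) = 8/9 ≈ 0.88889)
(p*0)*J(-3) = ((8/9)*0)*(-4*(-3)) = 0*12 = 0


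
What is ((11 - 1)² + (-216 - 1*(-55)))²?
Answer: 3721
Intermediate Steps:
((11 - 1)² + (-216 - 1*(-55)))² = (10² + (-216 + 55))² = (100 - 161)² = (-61)² = 3721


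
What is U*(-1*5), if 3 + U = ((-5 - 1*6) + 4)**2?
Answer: -230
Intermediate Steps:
U = 46 (U = -3 + ((-5 - 1*6) + 4)**2 = -3 + ((-5 - 6) + 4)**2 = -3 + (-11 + 4)**2 = -3 + (-7)**2 = -3 + 49 = 46)
U*(-1*5) = 46*(-1*5) = 46*(-5) = -230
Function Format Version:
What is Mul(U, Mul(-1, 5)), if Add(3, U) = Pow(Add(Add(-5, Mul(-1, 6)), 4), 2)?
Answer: -230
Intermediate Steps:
U = 46 (U = Add(-3, Pow(Add(Add(-5, Mul(-1, 6)), 4), 2)) = Add(-3, Pow(Add(Add(-5, -6), 4), 2)) = Add(-3, Pow(Add(-11, 4), 2)) = Add(-3, Pow(-7, 2)) = Add(-3, 49) = 46)
Mul(U, Mul(-1, 5)) = Mul(46, Mul(-1, 5)) = Mul(46, -5) = -230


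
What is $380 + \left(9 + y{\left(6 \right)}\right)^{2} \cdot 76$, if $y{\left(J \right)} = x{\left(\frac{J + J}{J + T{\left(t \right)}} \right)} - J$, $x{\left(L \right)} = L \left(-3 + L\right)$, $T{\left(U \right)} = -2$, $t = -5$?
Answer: $1064$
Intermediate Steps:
$y{\left(J \right)} = - J + \frac{2 J \left(-3 + \frac{2 J}{-2 + J}\right)}{-2 + J}$ ($y{\left(J \right)} = \frac{J + J}{J - 2} \left(-3 + \frac{J + J}{J - 2}\right) - J = \frac{2 J}{-2 + J} \left(-3 + \frac{2 J}{-2 + J}\right) - J = \frac{2 J \left(-3 + \frac{2 J}{-2 + J}\right)}{-2 + J} - J = - J + \frac{2 J \left(-3 + \frac{2 J}{-2 + J}\right)}{-2 + J}$)
$380 + \left(9 + y{\left(6 \right)}\right)^{2} \cdot 76 = 380 + \left(9 + \frac{6 \left(12 - \left(-2 + 6\right)^{2} - 12\right)}{\left(-2 + 6\right)^{2}}\right)^{2} \cdot 76 = 380 + \left(9 + \frac{6 \left(12 - 4^{2} - 12\right)}{16}\right)^{2} \cdot 76 = 380 + \left(9 + 6 \cdot \frac{1}{16} \left(12 - 16 - 12\right)\right)^{2} \cdot 76 = 380 + \left(9 + 6 \cdot \frac{1}{16} \left(-16\right)\right)^{2} \cdot 76 = 380 + \left(9 - 6\right)^{2} \cdot 76 = 380 + 3^{2} \cdot 76 = 380 + 9 \cdot 76 = 380 + 684 = 1064$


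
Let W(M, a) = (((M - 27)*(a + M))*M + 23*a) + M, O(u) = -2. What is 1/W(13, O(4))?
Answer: -1/2035 ≈ -0.00049140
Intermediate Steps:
W(M, a) = M + 23*a + M*(-27 + M)*(M + a) (W(M, a) = (((-27 + M)*(M + a))*M + 23*a) + M = (M*(-27 + M)*(M + a) + 23*a) + M = (23*a + M*(-27 + M)*(M + a)) + M = M + 23*a + M*(-27 + M)*(M + a))
1/W(13, O(4)) = 1/(13 + 13³ - 27*13² + 23*(-2) - 2*13² - 27*13*(-2)) = 1/(13 + 2197 - 27*169 - 46 - 2*169 + 702) = 1/(13 + 2197 - 4563 - 46 - 338 + 702) = 1/(-2035) = -1/2035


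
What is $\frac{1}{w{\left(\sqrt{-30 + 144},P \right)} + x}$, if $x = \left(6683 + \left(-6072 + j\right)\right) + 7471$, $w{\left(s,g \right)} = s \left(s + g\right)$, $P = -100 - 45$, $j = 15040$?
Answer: $\frac{11618}{268757423} + \frac{145 \sqrt{114}}{537514846} \approx 4.6109 \cdot 10^{-5}$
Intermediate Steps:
$P = -145$
$w{\left(s,g \right)} = s \left(g + s\right)$
$x = 23122$ ($x = \left(6683 + \left(-6072 + 15040\right)\right) + 7471 = \left(6683 + 8968\right) + 7471 = 15651 + 7471 = 23122$)
$\frac{1}{w{\left(\sqrt{-30 + 144},P \right)} + x} = \frac{1}{\sqrt{-30 + 144} \left(-145 + \sqrt{-30 + 144}\right) + 23122} = \frac{1}{\sqrt{114} \left(-145 + \sqrt{114}\right) + 23122} = \frac{1}{23122 + \sqrt{114} \left(-145 + \sqrt{114}\right)}$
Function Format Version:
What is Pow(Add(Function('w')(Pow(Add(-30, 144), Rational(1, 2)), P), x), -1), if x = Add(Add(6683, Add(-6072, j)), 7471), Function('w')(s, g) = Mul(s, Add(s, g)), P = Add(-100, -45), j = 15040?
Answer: Add(Rational(11618, 268757423), Mul(Rational(145, 537514846), Pow(114, Rational(1, 2)))) ≈ 4.6109e-5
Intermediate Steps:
P = -145
Function('w')(s, g) = Mul(s, Add(g, s))
x = 23122 (x = Add(Add(6683, Add(-6072, 15040)), 7471) = Add(Add(6683, 8968), 7471) = Add(15651, 7471) = 23122)
Pow(Add(Function('w')(Pow(Add(-30, 144), Rational(1, 2)), P), x), -1) = Pow(Add(Mul(Pow(Add(-30, 144), Rational(1, 2)), Add(-145, Pow(Add(-30, 144), Rational(1, 2)))), 23122), -1) = Pow(Add(Mul(Pow(114, Rational(1, 2)), Add(-145, Pow(114, Rational(1, 2)))), 23122), -1) = Pow(Add(23122, Mul(Pow(114, Rational(1, 2)), Add(-145, Pow(114, Rational(1, 2))))), -1)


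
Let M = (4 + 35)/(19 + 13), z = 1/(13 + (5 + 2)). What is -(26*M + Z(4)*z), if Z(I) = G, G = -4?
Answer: -2519/80 ≈ -31.487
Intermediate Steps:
Z(I) = -4
z = 1/20 (z = 1/(13 + 7) = 1/20 ≈ 0.050000)
M = 39/32 ≈ 1.2188
-(26*M + Z(4)*z) = -(26*(39/32) - 4*1/20) = -(507/16 - ⅕) = -1*2519/80 = -2519/80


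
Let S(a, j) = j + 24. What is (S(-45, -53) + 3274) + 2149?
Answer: 5394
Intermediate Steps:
S(a, j) = 24 + j
(S(-45, -53) + 3274) + 2149 = ((24 - 53) + 3274) + 2149 = (-29 + 3274) + 2149 = 3245 + 2149 = 5394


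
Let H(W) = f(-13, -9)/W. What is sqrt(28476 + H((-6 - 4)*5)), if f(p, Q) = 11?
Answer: sqrt(2847578)/10 ≈ 168.75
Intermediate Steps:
H(W) = 11/W
sqrt(28476 + H((-6 - 4)*5)) = sqrt(28476 + 11/(((-6 - 4)*5))) = sqrt(28476 + 11/((-10*5))) = sqrt(28476 + 11/(-50)) = sqrt(28476 + 11*(-1/50)) = sqrt(28476 - 11/50) = sqrt(1423789/50) = sqrt(2847578)/10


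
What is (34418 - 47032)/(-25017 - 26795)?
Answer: 6307/25906 ≈ 0.24346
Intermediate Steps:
(34418 - 47032)/(-25017 - 26795) = -12614/(-51812) = -12614*(-1/51812) = 6307/25906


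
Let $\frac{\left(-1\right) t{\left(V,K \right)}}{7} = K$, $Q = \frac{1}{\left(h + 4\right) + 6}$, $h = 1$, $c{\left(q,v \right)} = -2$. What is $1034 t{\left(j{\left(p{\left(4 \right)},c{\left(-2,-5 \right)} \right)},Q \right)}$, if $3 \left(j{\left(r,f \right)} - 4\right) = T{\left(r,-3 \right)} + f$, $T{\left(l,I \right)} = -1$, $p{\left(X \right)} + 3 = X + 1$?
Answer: $-658$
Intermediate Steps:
$p{\left(X \right)} = -2 + X$ ($p{\left(X \right)} = -3 + \left(X + 1\right) = -3 + \left(1 + X\right) = -2 + X$)
$j{\left(r,f \right)} = \frac{11}{3} + \frac{f}{3}$ ($j{\left(r,f \right)} = 4 + \frac{-1 + f}{3} = 4 + \left(- \frac{1}{3} + \frac{f}{3}\right) = \frac{11}{3} + \frac{f}{3}$)
$Q = \frac{1}{11}$ ($Q = \frac{1}{\left(1 + 4\right) + 6} = \frac{1}{5 + 6} = \frac{1}{11} \approx 0.090909$)
$t{\left(V,K \right)} = - 7 K$
$1034 t{\left(j{\left(p{\left(4 \right)},c{\left(-2,-5 \right)} \right)},Q \right)} = 1034 \left(\left(-7\right) \frac{1}{11}\right) = 1034 \left(- \frac{7}{11}\right) = -658$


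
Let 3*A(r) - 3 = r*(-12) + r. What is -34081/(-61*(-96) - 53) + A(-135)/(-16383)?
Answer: -561227311/95070549 ≈ -5.9033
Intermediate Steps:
A(r) = 1 - 11*r/3 (A(r) = 1 + (r*(-12) + r)/3 = 1 + (-12*r + r)/3 = 1 + (-11*r)/3 = 1 - 11*r/3)
-34081/(-61*(-96) - 53) + A(-135)/(-16383) = -34081/(-61*(-96) - 53) + (1 - 11/3*(-135))/(-16383) = -34081/(5856 - 53) + (1 + 495)*(-1/16383) = -34081/5803 + 496*(-1/16383) = -34081*1/5803 - 496/16383 = -34081/5803 - 496/16383 = -561227311/95070549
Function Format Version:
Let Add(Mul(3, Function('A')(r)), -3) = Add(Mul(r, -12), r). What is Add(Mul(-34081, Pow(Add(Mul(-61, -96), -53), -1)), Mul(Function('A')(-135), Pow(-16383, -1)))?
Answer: Rational(-561227311, 95070549) ≈ -5.9033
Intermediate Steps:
Function('A')(r) = Add(1, Mul(Rational(-11, 3), r)) (Function('A')(r) = Add(1, Mul(Rational(1, 3), Add(Mul(r, -12), r))) = Add(1, Mul(Rational(1, 3), Add(Mul(-12, r), r))) = Add(1, Mul(Rational(1, 3), Mul(-11, r))) = Add(1, Mul(Rational(-11, 3), r)))
Add(Mul(-34081, Pow(Add(Mul(-61, -96), -53), -1)), Mul(Function('A')(-135), Pow(-16383, -1))) = Add(Mul(-34081, Pow(Add(Mul(-61, -96), -53), -1)), Mul(Add(1, Mul(Rational(-11, 3), -135)), Pow(-16383, -1))) = Add(Mul(-34081, Pow(Add(5856, -53), -1)), Mul(Add(1, 495), Rational(-1, 16383))) = Add(Mul(-34081, Pow(5803, -1)), Mul(496, Rational(-1, 16383))) = Add(Mul(-34081, Rational(1, 5803)), Rational(-496, 16383)) = Add(Rational(-34081, 5803), Rational(-496, 16383)) = Rational(-561227311, 95070549)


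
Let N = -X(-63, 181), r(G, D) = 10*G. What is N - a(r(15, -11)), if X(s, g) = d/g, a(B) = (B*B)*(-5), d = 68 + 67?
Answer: 20362365/181 ≈ 1.1250e+5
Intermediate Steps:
d = 135
a(B) = -5*B**2 (a(B) = B**2*(-5) = -5*B**2)
X(s, g) = 135/g
N = -135/181 ≈ -0.74586
N - a(r(15, -11)) = -135/181 - (-5)*(10*15)**2 = -135/181 - (-5)*150**2 = -135/181 - (-5)*22500 = -135/181 - 1*(-112500) = -135/181 + 112500 = 20362365/181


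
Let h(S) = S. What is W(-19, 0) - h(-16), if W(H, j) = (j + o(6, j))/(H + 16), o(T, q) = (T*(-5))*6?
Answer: 76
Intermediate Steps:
o(T, q) = -30*T (o(T, q) = -5*T*6 = -30*T)
W(H, j) = (-180 + j)/(16 + H) (W(H, j) = (j - 30*6)/(H + 16) = (j - 180)/(16 + H) = (-180 + j)/(16 + H))
W(-19, 0) - h(-16) = (-180 + 0)/(16 - 19) - 1*(-16) = -180/(-3) + 16 = -1/3*(-180) + 16 = 60 + 16 = 76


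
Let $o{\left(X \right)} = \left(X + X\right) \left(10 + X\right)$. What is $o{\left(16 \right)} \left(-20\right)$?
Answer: $-16640$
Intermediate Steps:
$o{\left(X \right)} = 2 X \left(10 + X\right)$
$o{\left(16 \right)} \left(-20\right) = 2 \cdot 16 \left(10 + 16\right) \left(-20\right) = 2 \cdot 16 \cdot 26 \left(-20\right) = 832 \left(-20\right) = -16640$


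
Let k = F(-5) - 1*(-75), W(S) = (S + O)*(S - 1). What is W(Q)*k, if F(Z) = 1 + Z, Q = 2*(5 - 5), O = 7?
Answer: -497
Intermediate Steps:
Q = 0 (Q = 2*0 = 0)
W(S) = (-1 + S)*(7 + S) (W(S) = (S + 7)*(S - 1) = (7 + S)*(-1 + S) = (-1 + S)*(7 + S))
k = 71 (k = (1 - 5) - 1*(-75) = -4 + 75 = 71)
W(Q)*k = (-7 + 0² + 6*0)*71 = (-7 + 0 + 0)*71 = -7*71 = -497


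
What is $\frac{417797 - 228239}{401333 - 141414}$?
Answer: $\frac{189558}{259919} \approx 0.7293$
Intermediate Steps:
$\frac{417797 - 228239}{401333 - 141414} = \frac{189558}{259919}$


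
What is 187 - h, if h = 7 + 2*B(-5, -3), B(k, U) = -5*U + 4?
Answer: 142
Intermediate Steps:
B(k, U) = 4 - 5*U
h = 45 (h = 7 + 2*(4 - 5*(-3)) = 7 + 2*(4 + 15) = 7 + 2*19 = 7 + 38 = 45)
187 - h = 187 - 1*45 = 187 - 45 = 142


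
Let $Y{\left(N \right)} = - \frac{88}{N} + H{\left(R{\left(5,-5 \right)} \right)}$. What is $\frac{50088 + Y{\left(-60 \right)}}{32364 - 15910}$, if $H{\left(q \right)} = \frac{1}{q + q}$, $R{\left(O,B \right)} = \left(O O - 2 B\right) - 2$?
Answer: $\frac{5509843}{1809940} \approx 3.0442$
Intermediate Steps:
$R{\left(O,B \right)} = -2 + O^{2} - 2 B$ ($R{\left(O,B \right)} = \left(O^{2} - 2 B\right) - 2 = -2 + O^{2} - 2 B$)
$H{\left(q \right)} = \frac{1}{2 q}$
$Y{\left(N \right)} = \frac{1}{66} - \frac{88}{N}$ ($Y{\left(N \right)} = - \frac{88}{N} + \frac{1}{2 \left(-2 + 5^{2} - -10\right)} = - \frac{88}{N} + \frac{1}{2 \left(-2 + 25 + 10\right)} = - \frac{88}{N} + \frac{1}{2 \cdot 33} = - \frac{88}{N} + \frac{1}{2} \cdot \frac{1}{33} = - \frac{88}{N} + \frac{1}{66} = \frac{1}{66} - \frac{88}{N}$)
$\frac{50088 + Y{\left(-60 \right)}}{32364 - 15910} = \frac{50088 + \frac{-5808 - 60}{66 \left(-60\right)}}{32364 - 15910} = \frac{50088 + \frac{1}{66} \left(- \frac{1}{60}\right) \left(-5868\right)}{16454} = \left(50088 + \frac{163}{110}\right) \frac{1}{16454} = \frac{5509843}{110} \cdot \frac{1}{16454} = \frac{5509843}{1809940}$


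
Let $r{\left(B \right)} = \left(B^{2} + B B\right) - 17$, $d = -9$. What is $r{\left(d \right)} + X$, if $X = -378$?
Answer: $-233$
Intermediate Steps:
$r{\left(B \right)} = -17 + 2 B^{2}$ ($r{\left(B \right)} = \left(B^{2} + B^{2}\right) - 17 = 2 B^{2} - 17 = -17 + 2 B^{2}$)
$r{\left(d \right)} + X = \left(-17 + 2 \left(-9\right)^{2}\right) - 378 = \left(-17 + 2 \cdot 81\right) - 378 = \left(-17 + 162\right) - 378 = 145 - 378 = -233$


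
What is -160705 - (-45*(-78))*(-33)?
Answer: -44875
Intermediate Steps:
-160705 - (-45*(-78))*(-33) = -160705 - 3510*(-33) = -160705 - 1*(-115830) = -160705 + 115830 = -44875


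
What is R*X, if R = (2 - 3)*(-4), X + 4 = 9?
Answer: 20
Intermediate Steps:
X = 5 (X = -4 + 9 = 5)
R = 4 (R = -1*(-4) = 4)
R*X = 4*5 = 20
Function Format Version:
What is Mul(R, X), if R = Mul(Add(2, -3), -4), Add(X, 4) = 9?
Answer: 20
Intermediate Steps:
X = 5 (X = Add(-4, 9) = 5)
R = 4 (R = Mul(-1, -4) = 4)
Mul(R, X) = Mul(4, 5) = 20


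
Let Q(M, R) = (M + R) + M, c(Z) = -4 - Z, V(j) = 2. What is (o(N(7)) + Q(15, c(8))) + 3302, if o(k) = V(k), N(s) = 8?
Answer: 3322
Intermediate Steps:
o(k) = 2
Q(M, R) = R + 2*M
(o(N(7)) + Q(15, c(8))) + 3302 = (2 + ((-4 - 1*8) + 2*15)) + 3302 = (2 + ((-4 - 8) + 30)) + 3302 = (2 + (-12 + 30)) + 3302 = (2 + 18) + 3302 = 20 + 3302 = 3322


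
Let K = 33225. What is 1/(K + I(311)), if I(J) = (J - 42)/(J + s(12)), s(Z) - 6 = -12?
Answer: 305/10133894 ≈ 3.0097e-5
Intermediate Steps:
s(Z) = -6 (s(Z) = 6 - 12 = -6)
I(J) = (-42 + J)/(-6 + J) (I(J) = (J - 42)/(J - 6) = (-42 + J)/(-6 + J))
1/(K + I(311)) = 1/(33225 + (-42 + 311)/(-6 + 311)) = 1/(33225 + 269/305) = 1/(10133894/305) = 305/10133894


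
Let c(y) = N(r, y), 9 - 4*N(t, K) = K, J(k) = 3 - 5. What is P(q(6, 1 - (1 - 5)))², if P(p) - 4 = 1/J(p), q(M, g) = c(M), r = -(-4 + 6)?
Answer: 49/4 ≈ 12.250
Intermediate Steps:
J(k) = -2
r = -2 (r = -1*2 = -2)
N(t, K) = 9/4 - K/4
c(y) = 9/4 - y/4
q(M, g) = 9/4 - M/4
P(p) = 7/2 (P(p) = 4 + 1/(-2) = 4 - ½ = 7/2)
P(q(6, 1 - (1 - 5)))² = (7/2)² = 49/4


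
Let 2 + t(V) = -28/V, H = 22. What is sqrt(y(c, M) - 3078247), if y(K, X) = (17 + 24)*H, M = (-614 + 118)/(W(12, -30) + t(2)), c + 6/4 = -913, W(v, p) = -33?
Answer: I*sqrt(3077345) ≈ 1754.2*I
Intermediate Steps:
c = -1829/2 (c = -3/2 - 913 = -1829/2 ≈ -914.50)
t(V) = -2 - 28/V
M = 496/49 (M = (-614 + 118)/(-33 + (-2 - 28/2)) = -496/(-33 + (-2 - 28*1/2)) = -496/(-33 + (-2 - 14)) = -496/(-33 - 16) = -496/(-49) = -496*(-1/49) = 496/49 ≈ 10.122)
y(K, X) = 902 (y(K, X) = (17 + 24)*22 = 41*22 = 902)
sqrt(y(c, M) - 3078247) = sqrt(902 - 3078247) = sqrt(-3077345) = I*sqrt(3077345)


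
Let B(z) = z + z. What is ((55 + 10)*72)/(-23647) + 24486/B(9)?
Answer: 7422259/5457 ≈ 1360.1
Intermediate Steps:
B(z) = 2*z
((55 + 10)*72)/(-23647) + 24486/B(9) = ((55 + 10)*72)/(-23647) + 24486/((2*9)) = (65*72)*(-1/23647) + 24486/18 = 4680*(-1/23647) + 24486*(1/18) = -360/1819 + 4081/3 = 7422259/5457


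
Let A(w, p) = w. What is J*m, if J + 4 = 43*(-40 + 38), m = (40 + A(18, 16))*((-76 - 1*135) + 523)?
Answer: -1628640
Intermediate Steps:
m = 18096 (m = (40 + 18)*((-76 - 1*135) + 523) = 58*((-76 - 135) + 523) = 58*(-211 + 523) = 58*312 = 18096)
J = -90 (J = -4 + 43*(-40 + 38) = -4 + 43*(-2) = -4 - 86 = -90)
J*m = -90*18096 = -1628640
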